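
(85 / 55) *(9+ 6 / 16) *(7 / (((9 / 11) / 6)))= 2975 / 4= 743.75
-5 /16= -0.31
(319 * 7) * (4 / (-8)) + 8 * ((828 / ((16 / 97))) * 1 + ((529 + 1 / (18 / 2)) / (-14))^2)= 400618003 / 7938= 50468.38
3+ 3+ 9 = 15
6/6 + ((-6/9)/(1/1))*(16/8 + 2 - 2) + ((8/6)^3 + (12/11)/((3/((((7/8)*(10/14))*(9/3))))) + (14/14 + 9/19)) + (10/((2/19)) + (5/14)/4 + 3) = 32321875/316008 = 102.28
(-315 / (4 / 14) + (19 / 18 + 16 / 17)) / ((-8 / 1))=168377 / 1224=137.56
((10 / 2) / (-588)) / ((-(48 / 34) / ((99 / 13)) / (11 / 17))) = 605 / 20384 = 0.03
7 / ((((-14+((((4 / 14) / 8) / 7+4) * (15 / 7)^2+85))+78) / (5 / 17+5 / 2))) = 3193330 / 27329557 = 0.12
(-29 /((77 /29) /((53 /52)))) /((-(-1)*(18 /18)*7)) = -44573 /28028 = -1.59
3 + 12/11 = 45/11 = 4.09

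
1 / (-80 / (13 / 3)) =-13 / 240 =-0.05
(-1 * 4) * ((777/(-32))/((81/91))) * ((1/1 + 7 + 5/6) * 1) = 1249157/1296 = 963.86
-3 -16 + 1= -18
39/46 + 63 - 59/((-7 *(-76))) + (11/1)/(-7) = 760657/12236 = 62.17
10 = 10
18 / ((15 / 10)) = 12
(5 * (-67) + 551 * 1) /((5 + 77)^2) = 54 /1681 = 0.03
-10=-10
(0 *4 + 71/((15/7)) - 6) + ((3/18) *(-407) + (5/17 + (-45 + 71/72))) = -84.42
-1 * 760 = -760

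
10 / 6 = 5 / 3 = 1.67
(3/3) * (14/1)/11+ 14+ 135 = 1653/11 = 150.27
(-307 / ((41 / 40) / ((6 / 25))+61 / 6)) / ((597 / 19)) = -93328 / 137907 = -0.68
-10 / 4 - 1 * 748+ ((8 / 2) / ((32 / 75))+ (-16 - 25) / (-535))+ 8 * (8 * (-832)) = -231073127 / 4280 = -53989.05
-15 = -15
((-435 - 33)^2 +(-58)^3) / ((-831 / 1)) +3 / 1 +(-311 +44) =-243296 / 831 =-292.77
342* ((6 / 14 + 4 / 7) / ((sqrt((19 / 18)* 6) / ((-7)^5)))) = -302526* sqrt(57) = -2284021.21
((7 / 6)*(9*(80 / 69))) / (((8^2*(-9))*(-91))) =5 / 21528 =0.00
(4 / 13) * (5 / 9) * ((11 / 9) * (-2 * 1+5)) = 220 / 351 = 0.63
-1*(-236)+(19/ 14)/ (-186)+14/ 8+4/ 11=3410159/ 14322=238.11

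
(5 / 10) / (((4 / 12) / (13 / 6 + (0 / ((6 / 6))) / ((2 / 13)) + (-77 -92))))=-1001 / 4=-250.25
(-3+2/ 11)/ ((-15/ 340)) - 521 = -15085/ 33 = -457.12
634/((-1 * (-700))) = 317/350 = 0.91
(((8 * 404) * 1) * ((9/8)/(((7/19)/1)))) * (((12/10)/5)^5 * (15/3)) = 537197184/13671875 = 39.29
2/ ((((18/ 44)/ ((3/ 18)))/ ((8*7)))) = 1232/ 27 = 45.63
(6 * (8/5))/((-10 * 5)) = -24/125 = -0.19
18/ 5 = 3.60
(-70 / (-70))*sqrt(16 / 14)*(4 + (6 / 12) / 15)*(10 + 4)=242*sqrt(14) / 15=60.37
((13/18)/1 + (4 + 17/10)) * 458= 132362/45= 2941.38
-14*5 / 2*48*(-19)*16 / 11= 510720 / 11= 46429.09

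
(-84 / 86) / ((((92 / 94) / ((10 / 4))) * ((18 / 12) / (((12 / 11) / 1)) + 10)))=-2820 / 12857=-0.22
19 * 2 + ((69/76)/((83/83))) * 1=2957/76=38.91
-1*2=-2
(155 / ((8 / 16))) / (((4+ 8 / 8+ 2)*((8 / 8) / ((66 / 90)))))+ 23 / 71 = 48905 / 1491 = 32.80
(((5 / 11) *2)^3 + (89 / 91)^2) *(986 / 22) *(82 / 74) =380486500263 / 4485958477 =84.82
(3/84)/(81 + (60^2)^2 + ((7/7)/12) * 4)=3/1088646832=0.00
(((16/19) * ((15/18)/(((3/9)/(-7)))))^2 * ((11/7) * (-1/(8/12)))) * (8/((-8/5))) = 924000/361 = 2559.56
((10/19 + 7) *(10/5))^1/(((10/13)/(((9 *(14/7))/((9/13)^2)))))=628342/855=734.90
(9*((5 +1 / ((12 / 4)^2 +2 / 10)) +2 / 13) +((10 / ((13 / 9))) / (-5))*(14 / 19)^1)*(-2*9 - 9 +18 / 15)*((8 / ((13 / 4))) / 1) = -217357776 / 73853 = -2943.11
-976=-976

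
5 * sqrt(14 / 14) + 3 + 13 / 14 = 125 / 14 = 8.93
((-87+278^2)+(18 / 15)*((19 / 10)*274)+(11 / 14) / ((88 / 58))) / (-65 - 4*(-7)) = -2103.30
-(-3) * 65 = 195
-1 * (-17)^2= -289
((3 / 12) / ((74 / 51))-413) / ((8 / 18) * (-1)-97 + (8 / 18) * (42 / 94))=51689331 / 12175960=4.25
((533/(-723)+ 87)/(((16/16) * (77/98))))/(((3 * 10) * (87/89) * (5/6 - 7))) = -77710528/128003535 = -0.61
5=5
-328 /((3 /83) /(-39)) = 353912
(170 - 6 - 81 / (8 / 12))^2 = 7225 / 4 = 1806.25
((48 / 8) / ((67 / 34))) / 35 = 204 / 2345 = 0.09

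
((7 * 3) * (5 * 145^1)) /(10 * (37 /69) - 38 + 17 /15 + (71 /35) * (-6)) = -12256125 /35159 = -348.59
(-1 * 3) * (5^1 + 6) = -33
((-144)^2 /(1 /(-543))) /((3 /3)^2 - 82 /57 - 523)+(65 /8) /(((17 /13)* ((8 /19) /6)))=87644054031 /4057696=21599.46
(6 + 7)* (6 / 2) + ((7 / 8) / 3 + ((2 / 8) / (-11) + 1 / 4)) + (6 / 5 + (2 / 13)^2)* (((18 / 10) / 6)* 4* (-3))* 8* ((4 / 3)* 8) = -375211711 / 1115400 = -336.39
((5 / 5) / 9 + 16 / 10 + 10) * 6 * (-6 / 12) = -527 / 15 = -35.13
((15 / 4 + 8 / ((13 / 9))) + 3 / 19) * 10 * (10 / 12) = 78.72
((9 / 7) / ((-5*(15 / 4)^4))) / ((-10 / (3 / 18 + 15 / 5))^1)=1216 / 2953125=0.00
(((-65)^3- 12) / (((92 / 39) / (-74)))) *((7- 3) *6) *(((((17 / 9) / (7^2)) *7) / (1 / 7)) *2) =17965653992 / 23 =781115390.96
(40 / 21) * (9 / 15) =8 / 7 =1.14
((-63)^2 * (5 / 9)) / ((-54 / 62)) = -7595 / 3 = -2531.67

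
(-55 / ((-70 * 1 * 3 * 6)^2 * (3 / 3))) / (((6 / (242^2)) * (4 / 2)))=-161051 / 952560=-0.17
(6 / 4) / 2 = 3 / 4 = 0.75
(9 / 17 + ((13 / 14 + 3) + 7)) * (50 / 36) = 7575 / 476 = 15.91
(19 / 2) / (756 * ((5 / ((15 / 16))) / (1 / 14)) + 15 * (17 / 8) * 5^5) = 0.00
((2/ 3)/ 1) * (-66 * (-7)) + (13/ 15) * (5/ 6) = 5557/ 18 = 308.72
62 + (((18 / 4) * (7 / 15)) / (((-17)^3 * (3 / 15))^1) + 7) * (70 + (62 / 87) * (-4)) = 227351603 / 427431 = 531.90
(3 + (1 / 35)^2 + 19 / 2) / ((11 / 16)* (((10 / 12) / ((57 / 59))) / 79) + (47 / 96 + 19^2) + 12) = 3309921144 / 98893214875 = 0.03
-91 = -91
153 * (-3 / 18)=-51 / 2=-25.50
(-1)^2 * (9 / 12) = 3 / 4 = 0.75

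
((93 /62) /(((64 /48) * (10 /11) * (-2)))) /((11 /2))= -9 /80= -0.11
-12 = -12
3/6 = 1/2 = 0.50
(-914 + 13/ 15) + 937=358/ 15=23.87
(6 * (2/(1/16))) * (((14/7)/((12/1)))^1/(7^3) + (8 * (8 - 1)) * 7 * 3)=77446688/343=225792.09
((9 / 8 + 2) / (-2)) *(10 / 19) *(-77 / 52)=1.22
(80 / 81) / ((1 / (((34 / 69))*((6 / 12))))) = 1360 / 5589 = 0.24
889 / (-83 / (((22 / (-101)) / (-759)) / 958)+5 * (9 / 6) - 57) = -1778 / 554133165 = -0.00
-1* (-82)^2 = -6724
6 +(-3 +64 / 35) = 169 / 35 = 4.83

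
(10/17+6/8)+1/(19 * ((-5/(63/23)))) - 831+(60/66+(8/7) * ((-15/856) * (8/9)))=-3043725561193/3672451860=-828.80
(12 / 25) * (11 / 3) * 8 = 352 / 25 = 14.08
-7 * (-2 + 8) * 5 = -210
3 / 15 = 1 / 5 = 0.20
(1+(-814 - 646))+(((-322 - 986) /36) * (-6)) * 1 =-1241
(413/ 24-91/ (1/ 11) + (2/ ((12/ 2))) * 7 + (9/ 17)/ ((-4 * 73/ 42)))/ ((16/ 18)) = -87702069/ 79424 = -1104.23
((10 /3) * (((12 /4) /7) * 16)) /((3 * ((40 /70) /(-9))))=-120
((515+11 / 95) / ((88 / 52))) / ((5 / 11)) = 318084 / 475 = 669.65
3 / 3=1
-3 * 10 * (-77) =2310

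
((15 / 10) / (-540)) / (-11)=1 / 3960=0.00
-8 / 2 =-4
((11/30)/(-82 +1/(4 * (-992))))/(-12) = 5456/14641965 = 0.00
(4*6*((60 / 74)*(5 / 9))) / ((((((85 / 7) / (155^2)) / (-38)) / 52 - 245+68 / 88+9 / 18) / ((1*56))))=-16376424064000 / 6592906410639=-2.48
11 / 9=1.22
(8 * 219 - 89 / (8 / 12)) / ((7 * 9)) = 1079 / 42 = 25.69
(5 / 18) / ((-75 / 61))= -61 / 270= -0.23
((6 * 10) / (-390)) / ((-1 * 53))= 2 / 689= 0.00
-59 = -59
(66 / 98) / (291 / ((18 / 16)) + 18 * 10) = 99 / 64484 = 0.00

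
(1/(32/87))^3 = 658503/32768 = 20.10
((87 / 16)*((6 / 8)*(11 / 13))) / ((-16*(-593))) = 2871 / 7894016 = 0.00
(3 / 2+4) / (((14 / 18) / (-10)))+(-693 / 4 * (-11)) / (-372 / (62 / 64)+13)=-112563 / 1484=-75.85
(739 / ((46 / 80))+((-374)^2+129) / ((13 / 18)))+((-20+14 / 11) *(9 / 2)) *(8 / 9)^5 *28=4182658055162 / 21579129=193828.86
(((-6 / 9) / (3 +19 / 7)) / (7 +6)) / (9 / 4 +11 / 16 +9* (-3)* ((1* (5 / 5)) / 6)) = 28 / 4875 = 0.01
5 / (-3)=-5 / 3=-1.67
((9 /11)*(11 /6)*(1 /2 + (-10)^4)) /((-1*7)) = -60003 /28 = -2142.96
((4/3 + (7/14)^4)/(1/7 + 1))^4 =48382841521/21743271936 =2.23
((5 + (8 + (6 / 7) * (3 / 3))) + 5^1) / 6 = 22 / 7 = 3.14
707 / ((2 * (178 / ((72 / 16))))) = 6363 / 712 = 8.94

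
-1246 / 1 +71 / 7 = -8651 / 7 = -1235.86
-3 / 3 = -1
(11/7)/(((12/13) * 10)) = 143/840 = 0.17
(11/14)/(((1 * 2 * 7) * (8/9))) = 99/1568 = 0.06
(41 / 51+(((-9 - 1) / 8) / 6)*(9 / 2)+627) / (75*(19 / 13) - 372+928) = 6649799 / 7060848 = 0.94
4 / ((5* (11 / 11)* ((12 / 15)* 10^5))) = 0.00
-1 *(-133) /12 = 133 /12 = 11.08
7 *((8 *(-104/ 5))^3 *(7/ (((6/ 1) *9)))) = -14110294016/ 3375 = -4180827.86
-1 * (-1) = 1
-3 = -3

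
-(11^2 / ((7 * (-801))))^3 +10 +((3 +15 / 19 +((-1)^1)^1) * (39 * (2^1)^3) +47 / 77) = 32454690789299204 / 36841555160487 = 880.93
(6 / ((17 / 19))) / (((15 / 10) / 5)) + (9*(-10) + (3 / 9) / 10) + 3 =-32953 / 510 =-64.61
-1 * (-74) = 74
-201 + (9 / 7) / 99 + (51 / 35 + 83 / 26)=-1965339 / 10010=-196.34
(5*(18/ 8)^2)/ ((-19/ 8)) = -405/ 38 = -10.66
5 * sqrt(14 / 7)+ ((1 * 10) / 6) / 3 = 5 / 9+ 5 * sqrt(2) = 7.63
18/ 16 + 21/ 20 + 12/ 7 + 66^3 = 287499.89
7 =7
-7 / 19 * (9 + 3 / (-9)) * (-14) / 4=637 / 57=11.18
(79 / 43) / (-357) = -79 / 15351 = -0.01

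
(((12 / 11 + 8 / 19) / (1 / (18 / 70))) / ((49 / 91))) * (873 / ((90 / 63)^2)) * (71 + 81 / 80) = 46486309779 / 2090000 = 22242.25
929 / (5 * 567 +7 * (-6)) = 929 / 2793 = 0.33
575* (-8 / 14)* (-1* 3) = 985.71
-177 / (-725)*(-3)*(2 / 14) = -531 / 5075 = -0.10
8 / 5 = 1.60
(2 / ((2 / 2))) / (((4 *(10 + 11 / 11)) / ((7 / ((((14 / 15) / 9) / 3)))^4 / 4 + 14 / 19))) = 19108097.07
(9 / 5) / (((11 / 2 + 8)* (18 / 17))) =17 / 135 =0.13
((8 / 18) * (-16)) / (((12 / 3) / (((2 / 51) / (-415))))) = 32 / 190485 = 0.00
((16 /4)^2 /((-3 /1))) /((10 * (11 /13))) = -104 /165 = -0.63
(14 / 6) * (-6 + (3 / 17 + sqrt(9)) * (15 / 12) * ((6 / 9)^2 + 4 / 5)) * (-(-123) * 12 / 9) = -6888 / 17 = -405.18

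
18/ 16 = 9/ 8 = 1.12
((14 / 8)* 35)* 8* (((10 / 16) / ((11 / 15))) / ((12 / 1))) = 6125 / 176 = 34.80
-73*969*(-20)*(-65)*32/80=-36783240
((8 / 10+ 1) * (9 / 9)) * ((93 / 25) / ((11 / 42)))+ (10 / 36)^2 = 11424271 / 445500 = 25.64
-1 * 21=-21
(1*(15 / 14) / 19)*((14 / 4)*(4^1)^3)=240 / 19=12.63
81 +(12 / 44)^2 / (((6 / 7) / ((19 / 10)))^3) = 237576637 / 2904000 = 81.81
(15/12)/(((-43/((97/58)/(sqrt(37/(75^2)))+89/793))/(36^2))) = -5892750 * sqrt(37)/46139 - 144180/34099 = -781.10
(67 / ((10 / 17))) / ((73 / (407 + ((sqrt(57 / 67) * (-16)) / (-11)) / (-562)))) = 463573 / 730 - 68 * sqrt(3819) / 1128215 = 635.03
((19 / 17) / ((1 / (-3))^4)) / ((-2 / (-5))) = 7695 / 34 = 226.32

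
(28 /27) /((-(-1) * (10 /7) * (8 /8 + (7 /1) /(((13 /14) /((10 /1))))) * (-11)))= -1274 /1474605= -0.00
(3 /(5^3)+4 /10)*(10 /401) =0.01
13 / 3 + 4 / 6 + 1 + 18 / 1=24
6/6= 1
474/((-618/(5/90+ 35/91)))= -79/234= -0.34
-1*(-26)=26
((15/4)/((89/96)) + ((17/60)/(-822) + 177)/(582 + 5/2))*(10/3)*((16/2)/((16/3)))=1593550121/73304316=21.74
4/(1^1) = 4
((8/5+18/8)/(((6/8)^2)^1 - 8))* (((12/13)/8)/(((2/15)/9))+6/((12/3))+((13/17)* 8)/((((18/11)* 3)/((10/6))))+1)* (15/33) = -885415/304317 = -2.91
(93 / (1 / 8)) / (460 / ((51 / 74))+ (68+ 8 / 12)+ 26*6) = 6324 / 7583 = 0.83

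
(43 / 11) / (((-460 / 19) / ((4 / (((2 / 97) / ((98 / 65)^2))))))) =-380553698 / 5344625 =-71.20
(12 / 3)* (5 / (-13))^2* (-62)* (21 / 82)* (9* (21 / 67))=-12303900 / 464243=-26.50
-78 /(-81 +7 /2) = 156 /155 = 1.01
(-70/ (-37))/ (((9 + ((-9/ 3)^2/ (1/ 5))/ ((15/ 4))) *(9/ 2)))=20/ 999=0.02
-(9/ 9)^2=-1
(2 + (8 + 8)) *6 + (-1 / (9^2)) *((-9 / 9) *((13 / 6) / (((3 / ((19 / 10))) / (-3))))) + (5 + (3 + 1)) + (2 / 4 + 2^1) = 580523 / 4860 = 119.45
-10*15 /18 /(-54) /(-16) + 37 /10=3.69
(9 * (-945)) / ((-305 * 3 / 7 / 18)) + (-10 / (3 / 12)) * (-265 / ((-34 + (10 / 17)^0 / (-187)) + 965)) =1569835079 / 1327482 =1182.57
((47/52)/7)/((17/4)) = 47/1547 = 0.03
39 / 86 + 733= 63077 / 86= 733.45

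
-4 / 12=-1 / 3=-0.33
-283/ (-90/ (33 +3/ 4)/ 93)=78957/ 8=9869.62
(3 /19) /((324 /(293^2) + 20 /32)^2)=1415049753792 /3543180696811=0.40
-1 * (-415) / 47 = 415 / 47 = 8.83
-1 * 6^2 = -36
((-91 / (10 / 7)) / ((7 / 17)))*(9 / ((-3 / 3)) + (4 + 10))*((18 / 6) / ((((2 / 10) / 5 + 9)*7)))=-16575 / 452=-36.67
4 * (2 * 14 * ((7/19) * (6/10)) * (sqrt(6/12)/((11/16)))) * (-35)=-131712 * sqrt(2)/209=-891.24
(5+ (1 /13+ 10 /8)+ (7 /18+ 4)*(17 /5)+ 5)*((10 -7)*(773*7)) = 332359853 /780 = 426102.38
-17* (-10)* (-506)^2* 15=652891800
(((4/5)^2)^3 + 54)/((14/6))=23.26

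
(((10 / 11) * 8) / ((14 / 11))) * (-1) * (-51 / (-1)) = -2040 / 7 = -291.43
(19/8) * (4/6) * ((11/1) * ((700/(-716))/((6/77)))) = -2816275/12888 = -218.52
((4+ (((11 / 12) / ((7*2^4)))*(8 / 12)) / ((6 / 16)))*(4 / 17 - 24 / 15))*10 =-176030 / 3213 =-54.79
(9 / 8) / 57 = 3 / 152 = 0.02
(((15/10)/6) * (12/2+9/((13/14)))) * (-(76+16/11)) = -43452/143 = -303.86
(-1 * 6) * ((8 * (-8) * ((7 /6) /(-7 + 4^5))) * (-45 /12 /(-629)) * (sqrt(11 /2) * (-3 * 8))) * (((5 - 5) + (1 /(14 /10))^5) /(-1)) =1000000 * sqrt(22) /170655877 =0.03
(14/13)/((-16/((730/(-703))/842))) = 2555/30780152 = 0.00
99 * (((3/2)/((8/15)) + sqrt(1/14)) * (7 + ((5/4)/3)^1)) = 2937 * sqrt(14)/56 + 132165/64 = 2261.31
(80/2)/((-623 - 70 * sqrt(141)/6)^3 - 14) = -10710267660/48424329180572149 + 76087200 * sqrt(141)/6917761311510307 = -0.00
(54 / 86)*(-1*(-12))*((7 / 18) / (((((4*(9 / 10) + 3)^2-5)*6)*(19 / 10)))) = 2625 / 393794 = 0.01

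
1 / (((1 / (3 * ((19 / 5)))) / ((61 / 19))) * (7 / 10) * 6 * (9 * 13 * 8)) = 61 / 6552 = 0.01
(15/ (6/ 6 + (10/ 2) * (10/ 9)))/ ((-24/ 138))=-3105/ 236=-13.16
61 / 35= 1.74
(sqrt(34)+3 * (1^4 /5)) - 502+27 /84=-70151 /140+sqrt(34)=-495.25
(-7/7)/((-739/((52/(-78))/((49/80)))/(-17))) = 2720/108633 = 0.03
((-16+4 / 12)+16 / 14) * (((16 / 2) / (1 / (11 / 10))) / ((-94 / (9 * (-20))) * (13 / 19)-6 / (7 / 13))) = 1529880 / 129103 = 11.85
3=3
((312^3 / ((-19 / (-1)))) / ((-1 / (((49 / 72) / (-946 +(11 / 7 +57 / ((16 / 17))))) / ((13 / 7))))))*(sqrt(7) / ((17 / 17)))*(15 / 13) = 2023.20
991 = 991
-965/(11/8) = -7720/11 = -701.82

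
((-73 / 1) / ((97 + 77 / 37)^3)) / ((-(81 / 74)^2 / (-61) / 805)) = -3.08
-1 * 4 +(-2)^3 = -12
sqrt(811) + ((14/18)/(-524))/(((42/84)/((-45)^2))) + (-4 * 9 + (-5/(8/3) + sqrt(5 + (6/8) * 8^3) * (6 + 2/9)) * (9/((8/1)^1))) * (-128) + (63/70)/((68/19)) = -896 * sqrt(389) + sqrt(811) + 434019141/89080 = -12771.16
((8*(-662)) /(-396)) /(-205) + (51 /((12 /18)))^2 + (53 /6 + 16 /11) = 475915529 /81180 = 5862.47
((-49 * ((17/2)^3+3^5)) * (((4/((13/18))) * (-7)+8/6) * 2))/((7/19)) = 332873065/39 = 8535206.79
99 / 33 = 3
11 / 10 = 1.10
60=60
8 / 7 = 1.14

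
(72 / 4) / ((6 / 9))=27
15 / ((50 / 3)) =9 / 10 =0.90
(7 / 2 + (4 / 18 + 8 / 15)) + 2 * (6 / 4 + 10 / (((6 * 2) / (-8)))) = -547 / 90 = -6.08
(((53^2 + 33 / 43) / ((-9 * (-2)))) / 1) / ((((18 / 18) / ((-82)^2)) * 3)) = 406196840 / 1161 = 349868.08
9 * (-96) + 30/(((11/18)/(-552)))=-307584/11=-27962.18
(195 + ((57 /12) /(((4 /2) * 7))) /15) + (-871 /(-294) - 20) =348851 /1960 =177.99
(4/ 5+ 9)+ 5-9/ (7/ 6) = 248/ 35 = 7.09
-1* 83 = -83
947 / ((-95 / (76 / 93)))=-3788 / 465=-8.15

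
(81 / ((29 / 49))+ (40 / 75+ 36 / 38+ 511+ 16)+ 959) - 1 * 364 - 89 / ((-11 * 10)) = 229315243 / 181830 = 1261.15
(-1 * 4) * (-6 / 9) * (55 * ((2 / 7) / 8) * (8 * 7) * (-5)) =-1466.67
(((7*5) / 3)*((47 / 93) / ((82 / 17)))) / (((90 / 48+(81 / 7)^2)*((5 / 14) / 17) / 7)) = 1826315848 / 608817897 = 3.00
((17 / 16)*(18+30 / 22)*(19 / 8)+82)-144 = -18497 / 1408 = -13.14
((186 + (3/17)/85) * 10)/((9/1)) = 179182/867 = 206.67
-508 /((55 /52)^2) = -1373632 /3025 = -454.09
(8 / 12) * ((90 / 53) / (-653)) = -60 / 34609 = -0.00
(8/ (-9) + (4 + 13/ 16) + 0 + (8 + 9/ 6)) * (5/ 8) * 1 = 9665/ 1152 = 8.39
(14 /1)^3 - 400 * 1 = 2344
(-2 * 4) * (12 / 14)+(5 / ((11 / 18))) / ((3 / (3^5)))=50502 / 77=655.87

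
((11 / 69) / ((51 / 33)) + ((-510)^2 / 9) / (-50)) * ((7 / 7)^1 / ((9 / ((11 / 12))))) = -58.86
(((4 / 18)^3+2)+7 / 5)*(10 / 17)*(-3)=-24866 / 4131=-6.02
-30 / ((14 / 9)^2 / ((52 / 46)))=-15795 / 1127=-14.02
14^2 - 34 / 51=195.33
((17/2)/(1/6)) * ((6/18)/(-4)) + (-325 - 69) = -1593/4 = -398.25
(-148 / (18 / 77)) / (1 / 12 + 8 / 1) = -22792 / 291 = -78.32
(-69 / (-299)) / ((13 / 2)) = 6 / 169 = 0.04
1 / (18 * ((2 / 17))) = 17 / 36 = 0.47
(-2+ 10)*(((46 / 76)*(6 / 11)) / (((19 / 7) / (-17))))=-65688 / 3971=-16.54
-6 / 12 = -1 / 2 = -0.50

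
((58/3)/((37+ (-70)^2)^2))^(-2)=5346813283316649/3364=1589421308952.63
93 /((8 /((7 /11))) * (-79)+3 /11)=-7161 /76451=-0.09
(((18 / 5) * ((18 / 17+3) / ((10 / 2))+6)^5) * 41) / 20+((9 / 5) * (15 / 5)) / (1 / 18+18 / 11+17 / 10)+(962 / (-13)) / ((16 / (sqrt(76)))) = 40315891624575790599 / 372490609843750 - 37 * sqrt(19) / 4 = 108192.99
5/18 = 0.28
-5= -5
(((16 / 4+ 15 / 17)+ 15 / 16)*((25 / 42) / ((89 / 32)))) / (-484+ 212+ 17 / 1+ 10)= -7915 / 1556877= -0.01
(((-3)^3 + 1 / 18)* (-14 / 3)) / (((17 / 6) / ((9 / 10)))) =679 / 17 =39.94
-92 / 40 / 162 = -23 / 1620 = -0.01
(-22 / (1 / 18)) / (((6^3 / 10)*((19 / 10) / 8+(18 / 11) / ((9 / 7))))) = -48400 / 3987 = -12.14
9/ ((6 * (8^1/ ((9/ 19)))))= 27/ 304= 0.09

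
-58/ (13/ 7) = -406/ 13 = -31.23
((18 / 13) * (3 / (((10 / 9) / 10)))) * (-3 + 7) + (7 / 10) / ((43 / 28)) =419234 / 2795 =149.99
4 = 4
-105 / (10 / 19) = -399 / 2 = -199.50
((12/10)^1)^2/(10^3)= 9/6250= 0.00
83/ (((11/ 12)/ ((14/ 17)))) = 13944/ 187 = 74.57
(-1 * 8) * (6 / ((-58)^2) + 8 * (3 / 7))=-161556 / 5887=-27.44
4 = 4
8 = 8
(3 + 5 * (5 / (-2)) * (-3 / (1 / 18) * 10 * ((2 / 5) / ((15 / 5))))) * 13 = 11739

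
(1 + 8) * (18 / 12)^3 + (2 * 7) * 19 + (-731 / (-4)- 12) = 3737 / 8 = 467.12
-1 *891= -891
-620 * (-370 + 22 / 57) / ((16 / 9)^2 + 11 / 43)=15165167760 / 226081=67078.47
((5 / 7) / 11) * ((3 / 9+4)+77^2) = 89000 / 231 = 385.28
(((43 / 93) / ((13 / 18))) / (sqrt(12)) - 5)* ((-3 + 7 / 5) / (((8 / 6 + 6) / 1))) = 12 / 11 - 516* sqrt(3) / 22165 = 1.05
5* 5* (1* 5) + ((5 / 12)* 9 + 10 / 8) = 130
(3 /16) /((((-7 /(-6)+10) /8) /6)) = 0.81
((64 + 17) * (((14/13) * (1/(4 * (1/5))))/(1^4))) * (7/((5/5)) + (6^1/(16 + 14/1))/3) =10017/13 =770.54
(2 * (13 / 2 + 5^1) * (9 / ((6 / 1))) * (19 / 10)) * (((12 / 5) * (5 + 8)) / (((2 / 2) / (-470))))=-4806126 / 5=-961225.20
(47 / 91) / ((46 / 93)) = 1.04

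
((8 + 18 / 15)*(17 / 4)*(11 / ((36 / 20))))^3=79562482901 / 5832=13642401.05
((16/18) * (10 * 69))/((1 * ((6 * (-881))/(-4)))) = 3680/7929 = 0.46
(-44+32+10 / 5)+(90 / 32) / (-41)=-6605 / 656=-10.07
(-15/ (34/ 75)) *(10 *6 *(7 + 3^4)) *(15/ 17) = -154152.25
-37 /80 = -0.46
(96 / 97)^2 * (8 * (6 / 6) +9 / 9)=82944 / 9409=8.82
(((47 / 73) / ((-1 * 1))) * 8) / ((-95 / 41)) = 15416 / 6935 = 2.22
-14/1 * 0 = 0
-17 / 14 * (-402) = 3417 / 7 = 488.14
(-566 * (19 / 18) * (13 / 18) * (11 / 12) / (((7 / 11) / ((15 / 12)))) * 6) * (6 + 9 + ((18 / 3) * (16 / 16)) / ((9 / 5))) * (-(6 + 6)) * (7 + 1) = 4651911550 / 567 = 8204429.54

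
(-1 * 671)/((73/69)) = -46299/73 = -634.23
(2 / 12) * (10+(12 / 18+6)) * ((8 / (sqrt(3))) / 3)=200 * sqrt(3) / 81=4.28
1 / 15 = 0.07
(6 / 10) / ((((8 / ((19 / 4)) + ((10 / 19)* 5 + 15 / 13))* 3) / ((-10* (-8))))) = 3952 / 1351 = 2.93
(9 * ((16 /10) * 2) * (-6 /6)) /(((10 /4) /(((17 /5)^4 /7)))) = -24054048 /109375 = -219.92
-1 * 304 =-304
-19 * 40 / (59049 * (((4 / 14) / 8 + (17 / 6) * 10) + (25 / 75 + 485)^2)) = -21280 / 389496107277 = -0.00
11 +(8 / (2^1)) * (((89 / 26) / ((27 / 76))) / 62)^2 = 1313795695 / 118396161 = 11.10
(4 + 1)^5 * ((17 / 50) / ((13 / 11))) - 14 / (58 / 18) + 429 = 998065 / 754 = 1323.69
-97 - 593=-690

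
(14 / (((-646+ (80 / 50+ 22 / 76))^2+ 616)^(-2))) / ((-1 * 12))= -1574862822797048337847 / 7819260000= -201408166859.40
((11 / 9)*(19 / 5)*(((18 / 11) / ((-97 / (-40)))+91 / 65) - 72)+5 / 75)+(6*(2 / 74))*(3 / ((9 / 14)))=-261589918 / 807525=-323.94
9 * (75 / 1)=675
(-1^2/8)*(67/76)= -67/608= -0.11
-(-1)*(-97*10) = -970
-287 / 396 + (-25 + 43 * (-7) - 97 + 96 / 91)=-15231329 / 36036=-422.67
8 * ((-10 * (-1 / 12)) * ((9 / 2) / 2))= 15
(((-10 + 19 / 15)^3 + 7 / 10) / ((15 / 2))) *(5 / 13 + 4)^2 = -1621415977 / 950625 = -1705.63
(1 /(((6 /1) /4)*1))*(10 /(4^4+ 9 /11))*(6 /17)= 88 /9605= 0.01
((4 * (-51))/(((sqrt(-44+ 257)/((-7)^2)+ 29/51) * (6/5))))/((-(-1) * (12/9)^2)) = -2716575435/11721824+ 97498485 * sqrt(213)/11721824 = -110.36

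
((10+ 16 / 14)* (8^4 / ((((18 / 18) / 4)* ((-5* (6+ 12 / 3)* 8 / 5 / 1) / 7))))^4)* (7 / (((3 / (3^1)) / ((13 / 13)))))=205914338626633728 / 625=329462941802613.96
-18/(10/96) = -864/5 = -172.80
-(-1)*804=804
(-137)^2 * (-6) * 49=-5518086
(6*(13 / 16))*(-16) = -78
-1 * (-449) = 449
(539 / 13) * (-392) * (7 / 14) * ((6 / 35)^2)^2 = -57024 / 8125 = -7.02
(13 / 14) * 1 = 0.93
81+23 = 104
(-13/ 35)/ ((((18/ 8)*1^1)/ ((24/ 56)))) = -52/ 735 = -0.07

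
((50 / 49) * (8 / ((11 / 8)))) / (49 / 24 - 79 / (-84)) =25600 / 12859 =1.99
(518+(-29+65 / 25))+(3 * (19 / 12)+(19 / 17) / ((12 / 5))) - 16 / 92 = 2912804 / 5865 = 496.64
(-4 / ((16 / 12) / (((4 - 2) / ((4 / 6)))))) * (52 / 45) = -10.40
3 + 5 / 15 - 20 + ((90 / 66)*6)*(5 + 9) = 3230 / 33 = 97.88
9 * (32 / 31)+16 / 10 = 1688 / 155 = 10.89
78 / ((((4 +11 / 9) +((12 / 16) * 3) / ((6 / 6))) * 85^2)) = 0.00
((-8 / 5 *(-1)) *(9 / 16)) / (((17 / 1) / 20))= 18 / 17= 1.06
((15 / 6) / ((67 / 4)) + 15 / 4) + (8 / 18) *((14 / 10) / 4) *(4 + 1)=11281 / 2412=4.68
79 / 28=2.82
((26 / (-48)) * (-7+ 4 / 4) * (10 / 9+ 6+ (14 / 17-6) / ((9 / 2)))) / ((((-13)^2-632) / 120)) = -39520 / 7871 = -5.02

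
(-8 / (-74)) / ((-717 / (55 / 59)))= -220 / 1565211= -0.00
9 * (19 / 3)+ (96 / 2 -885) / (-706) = 41079 / 706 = 58.19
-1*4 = -4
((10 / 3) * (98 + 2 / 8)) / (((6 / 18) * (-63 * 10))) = -131 / 84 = -1.56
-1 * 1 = -1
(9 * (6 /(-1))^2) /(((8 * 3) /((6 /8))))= 81 /8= 10.12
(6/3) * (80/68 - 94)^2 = 4980168/289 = 17232.42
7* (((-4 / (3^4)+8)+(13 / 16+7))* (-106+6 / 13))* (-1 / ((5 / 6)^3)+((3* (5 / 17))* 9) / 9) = 29380967371 / 2983500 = 9847.82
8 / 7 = 1.14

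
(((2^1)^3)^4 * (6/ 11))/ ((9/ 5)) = 40960/ 33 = 1241.21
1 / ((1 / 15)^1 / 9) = 135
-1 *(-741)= 741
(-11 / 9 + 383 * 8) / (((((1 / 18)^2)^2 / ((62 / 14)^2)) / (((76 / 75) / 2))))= 782746677792 / 245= 3194884399.15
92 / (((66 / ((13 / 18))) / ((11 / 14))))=299 / 378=0.79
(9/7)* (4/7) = 36/49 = 0.73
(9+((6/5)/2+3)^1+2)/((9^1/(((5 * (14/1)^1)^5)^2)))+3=41241386354000000027/9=4582376261555555558.56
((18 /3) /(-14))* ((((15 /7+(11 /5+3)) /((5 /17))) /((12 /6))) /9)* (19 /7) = -83011 /51450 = -1.61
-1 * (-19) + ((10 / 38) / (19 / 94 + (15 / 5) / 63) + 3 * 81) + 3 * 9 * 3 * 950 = 723254674 / 9367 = 77213.05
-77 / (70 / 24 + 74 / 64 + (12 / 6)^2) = -7392 / 775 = -9.54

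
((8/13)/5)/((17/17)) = 8/65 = 0.12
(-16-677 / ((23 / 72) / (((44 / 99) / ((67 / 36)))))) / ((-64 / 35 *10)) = 351995 / 12328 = 28.55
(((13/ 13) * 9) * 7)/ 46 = 63/ 46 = 1.37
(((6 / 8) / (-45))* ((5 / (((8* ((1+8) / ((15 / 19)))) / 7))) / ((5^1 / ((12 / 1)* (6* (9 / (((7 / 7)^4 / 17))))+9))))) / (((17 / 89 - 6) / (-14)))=-33.99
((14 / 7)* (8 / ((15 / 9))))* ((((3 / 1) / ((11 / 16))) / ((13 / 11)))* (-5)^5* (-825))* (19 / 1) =22572000000 / 13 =1736307692.31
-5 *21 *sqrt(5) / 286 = -105 *sqrt(5) / 286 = -0.82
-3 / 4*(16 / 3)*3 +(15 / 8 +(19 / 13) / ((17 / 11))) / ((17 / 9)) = -315789 / 30056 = -10.51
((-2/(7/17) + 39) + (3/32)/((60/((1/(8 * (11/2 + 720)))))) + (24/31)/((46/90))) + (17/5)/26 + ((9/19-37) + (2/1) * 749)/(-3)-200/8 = -436280580223051/915844826624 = -476.37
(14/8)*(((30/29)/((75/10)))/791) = 1/3277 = 0.00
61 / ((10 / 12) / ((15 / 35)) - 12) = -1098 / 181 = -6.07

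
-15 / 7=-2.14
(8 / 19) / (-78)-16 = -11860 / 741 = -16.01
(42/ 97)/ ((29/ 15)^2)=0.12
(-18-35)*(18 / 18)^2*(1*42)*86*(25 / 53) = -90300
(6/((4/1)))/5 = 3/10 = 0.30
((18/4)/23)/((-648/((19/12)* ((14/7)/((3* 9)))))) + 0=-19/536544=-0.00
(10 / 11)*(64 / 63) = 640 / 693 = 0.92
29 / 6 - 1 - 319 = -1891 / 6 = -315.17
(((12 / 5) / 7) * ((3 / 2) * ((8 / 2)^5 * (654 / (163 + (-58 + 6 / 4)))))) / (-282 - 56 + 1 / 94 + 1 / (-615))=-9.57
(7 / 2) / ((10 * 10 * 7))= 1 / 200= 0.00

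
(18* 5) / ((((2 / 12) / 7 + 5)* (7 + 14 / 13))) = 2.22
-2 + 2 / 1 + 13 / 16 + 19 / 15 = 499 / 240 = 2.08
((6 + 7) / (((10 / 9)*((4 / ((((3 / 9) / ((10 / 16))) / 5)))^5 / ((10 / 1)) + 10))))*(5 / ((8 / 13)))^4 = 0.01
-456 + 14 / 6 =-1361 / 3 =-453.67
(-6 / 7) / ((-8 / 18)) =27 / 14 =1.93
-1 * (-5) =5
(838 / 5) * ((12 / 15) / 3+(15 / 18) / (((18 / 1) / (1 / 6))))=372491 / 8100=45.99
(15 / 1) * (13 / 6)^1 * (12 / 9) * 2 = 260 / 3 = 86.67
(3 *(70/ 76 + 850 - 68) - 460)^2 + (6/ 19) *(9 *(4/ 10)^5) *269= 16098046355357/ 4512500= 3567434.10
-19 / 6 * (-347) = 6593 / 6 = 1098.83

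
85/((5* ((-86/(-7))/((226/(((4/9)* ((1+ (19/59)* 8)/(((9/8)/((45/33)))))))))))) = 235631781/1451680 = 162.32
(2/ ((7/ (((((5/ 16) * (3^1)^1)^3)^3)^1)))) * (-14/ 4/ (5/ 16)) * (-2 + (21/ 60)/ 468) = 3197291484375/ 893353197568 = 3.58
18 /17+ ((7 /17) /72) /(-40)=3049 /2880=1.06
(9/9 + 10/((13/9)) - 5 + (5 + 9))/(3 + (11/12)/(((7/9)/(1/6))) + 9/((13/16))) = 12320/10391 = 1.19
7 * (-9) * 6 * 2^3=-3024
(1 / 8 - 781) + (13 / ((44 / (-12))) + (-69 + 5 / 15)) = -853.09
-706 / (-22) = 353 / 11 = 32.09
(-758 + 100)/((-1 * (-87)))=-658/87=-7.56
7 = 7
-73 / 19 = -3.84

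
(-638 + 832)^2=37636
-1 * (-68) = 68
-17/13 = -1.31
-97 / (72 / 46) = -2231 / 36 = -61.97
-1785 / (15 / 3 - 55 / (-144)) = -51408 / 155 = -331.66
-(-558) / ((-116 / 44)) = -6138 / 29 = -211.66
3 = 3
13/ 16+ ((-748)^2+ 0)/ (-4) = -139875.19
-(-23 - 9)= 32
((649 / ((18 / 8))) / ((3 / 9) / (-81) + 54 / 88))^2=9511352066304 / 42471289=223947.81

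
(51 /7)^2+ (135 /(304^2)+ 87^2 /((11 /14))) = 482498925885 /49812224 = 9686.36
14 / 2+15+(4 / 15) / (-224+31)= 63686 / 2895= 22.00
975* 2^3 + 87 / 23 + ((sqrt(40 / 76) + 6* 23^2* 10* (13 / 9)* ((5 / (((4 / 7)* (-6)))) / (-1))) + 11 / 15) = sqrt(190) / 19 + 154554973 / 2070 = 74664.96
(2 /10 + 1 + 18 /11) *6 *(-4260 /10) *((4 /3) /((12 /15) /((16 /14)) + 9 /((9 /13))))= -1063296 /1507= -705.57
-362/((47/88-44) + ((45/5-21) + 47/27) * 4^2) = 860112/493291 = 1.74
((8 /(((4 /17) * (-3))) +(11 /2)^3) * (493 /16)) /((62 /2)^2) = 1834453 /369024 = 4.97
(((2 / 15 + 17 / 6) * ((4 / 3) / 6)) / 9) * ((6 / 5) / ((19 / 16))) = 2848 / 38475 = 0.07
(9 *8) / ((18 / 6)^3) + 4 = 20 / 3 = 6.67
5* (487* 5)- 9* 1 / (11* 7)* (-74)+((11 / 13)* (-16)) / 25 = 304882273 / 25025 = 12183.11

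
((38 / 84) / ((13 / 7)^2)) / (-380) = -7 / 20280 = -0.00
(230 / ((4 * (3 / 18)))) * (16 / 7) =5520 / 7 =788.57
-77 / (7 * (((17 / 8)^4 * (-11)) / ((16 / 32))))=2048 / 83521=0.02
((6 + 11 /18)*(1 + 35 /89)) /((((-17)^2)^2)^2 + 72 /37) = 272986 /206740523336589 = 0.00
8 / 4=2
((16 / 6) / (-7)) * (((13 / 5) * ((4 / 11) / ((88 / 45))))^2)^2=-62462907 / 3001024334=-0.02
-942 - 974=-1916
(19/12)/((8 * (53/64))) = 38/159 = 0.24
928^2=861184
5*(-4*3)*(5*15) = -4500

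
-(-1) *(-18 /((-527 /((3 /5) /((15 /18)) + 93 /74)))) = 32913 /487475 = 0.07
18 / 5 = 3.60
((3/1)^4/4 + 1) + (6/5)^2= 22.69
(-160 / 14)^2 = 6400 / 49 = 130.61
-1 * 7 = -7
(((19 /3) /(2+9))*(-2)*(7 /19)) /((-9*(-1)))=-14 /297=-0.05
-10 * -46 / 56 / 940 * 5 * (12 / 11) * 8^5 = 5652480 / 3619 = 1561.89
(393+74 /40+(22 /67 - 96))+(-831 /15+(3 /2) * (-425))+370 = -31787 /1340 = -23.72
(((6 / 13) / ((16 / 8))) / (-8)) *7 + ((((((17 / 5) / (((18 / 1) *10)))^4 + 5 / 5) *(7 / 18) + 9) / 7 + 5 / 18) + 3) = 4747047532600411 / 1074691800000000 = 4.42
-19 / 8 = -2.38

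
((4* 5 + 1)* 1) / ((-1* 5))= -21 / 5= -4.20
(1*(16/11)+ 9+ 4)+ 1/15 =2396/165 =14.52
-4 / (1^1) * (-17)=68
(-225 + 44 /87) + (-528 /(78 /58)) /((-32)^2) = -16277545 /72384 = -224.88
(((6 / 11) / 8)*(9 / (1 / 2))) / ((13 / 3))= 81 / 286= 0.28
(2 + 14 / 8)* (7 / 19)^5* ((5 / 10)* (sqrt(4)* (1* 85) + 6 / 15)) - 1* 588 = -2901152751 / 4952198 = -585.83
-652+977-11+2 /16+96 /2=2897 /8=362.12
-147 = -147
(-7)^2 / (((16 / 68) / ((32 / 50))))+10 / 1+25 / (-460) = 329419 / 2300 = 143.23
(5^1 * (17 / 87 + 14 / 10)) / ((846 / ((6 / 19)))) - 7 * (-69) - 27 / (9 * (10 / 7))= 1120854997 / 2330730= 480.90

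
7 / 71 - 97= -6880 / 71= -96.90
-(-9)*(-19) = -171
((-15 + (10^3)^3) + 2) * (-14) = -13999999818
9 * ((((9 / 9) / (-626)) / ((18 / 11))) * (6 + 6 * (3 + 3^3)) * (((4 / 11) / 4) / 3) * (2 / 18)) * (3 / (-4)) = 31 / 7512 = 0.00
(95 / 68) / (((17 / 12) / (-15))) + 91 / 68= -13.45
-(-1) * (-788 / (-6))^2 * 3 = 155236 / 3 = 51745.33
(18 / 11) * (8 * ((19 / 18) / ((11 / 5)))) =760 / 121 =6.28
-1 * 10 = -10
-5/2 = -2.50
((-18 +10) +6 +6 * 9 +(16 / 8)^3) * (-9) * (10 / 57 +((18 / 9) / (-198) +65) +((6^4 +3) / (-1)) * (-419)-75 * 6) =-61384121220 / 209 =-293703929.28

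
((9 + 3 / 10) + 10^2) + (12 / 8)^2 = 2231 / 20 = 111.55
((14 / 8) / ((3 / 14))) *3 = 24.50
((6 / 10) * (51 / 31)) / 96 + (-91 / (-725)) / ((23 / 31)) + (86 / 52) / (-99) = 3464836979 / 21289039200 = 0.16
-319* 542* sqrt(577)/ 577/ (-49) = 172898* sqrt(577)/ 28273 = 146.89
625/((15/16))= 2000/3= 666.67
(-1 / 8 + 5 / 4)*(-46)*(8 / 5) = -414 / 5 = -82.80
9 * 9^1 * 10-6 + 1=805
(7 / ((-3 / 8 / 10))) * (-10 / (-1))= -5600 / 3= -1866.67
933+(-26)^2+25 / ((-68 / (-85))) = 6561 / 4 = 1640.25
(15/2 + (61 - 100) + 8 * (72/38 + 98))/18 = 29171/684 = 42.65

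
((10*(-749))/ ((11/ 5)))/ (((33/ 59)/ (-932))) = 2059300600/ 363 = 5673004.41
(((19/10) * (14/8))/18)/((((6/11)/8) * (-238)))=-209/18360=-0.01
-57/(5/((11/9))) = -209/15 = -13.93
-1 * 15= -15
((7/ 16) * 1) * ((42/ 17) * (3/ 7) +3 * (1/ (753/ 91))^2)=24799817/ 51408816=0.48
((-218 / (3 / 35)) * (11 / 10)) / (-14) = 1199 / 6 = 199.83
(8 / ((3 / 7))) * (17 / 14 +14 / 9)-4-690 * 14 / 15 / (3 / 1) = -4508 / 27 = -166.96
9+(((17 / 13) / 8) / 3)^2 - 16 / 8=681697 / 97344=7.00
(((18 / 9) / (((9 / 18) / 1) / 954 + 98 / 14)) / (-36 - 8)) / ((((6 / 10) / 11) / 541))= -860190 / 13357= -64.40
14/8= 7/4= 1.75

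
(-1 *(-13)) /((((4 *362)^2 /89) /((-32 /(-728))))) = 89 /3669232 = 0.00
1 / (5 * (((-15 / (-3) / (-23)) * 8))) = -23 / 200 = -0.12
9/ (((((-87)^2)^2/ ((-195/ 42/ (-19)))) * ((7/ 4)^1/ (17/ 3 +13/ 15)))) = 52/ 362835153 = 0.00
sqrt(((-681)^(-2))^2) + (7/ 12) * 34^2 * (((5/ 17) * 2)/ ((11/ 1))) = 183958541/ 5101371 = 36.06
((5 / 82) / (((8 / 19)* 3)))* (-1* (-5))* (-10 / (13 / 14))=-16625 / 6396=-2.60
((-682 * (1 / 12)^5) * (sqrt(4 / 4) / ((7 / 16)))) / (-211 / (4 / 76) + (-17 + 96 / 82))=13981 / 8982259776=0.00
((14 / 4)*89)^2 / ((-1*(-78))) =388129 / 312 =1244.00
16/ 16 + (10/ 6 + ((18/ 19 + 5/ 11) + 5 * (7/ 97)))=269392/ 60819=4.43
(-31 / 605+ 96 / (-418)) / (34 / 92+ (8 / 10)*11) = -148534 / 4848591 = -0.03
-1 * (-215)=215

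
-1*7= -7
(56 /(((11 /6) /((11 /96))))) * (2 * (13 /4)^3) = 15379 /64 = 240.30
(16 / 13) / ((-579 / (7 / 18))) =-56 / 67743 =-0.00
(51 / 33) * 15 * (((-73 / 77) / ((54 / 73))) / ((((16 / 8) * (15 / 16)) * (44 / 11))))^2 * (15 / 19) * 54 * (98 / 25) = 1931080388 / 17070075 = 113.13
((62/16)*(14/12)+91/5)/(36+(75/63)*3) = 38171/66480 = 0.57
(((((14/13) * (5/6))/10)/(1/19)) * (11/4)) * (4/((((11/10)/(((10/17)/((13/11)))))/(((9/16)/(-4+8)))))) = 109725/91936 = 1.19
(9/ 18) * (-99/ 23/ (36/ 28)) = -77/ 46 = -1.67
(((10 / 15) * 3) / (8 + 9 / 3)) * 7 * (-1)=-14 / 11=-1.27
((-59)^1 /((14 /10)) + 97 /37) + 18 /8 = -37.27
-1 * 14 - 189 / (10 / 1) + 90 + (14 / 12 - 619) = -8411 / 15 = -560.73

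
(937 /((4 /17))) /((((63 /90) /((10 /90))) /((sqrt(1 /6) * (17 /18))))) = 243.72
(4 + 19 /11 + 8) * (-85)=-12835 /11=-1166.82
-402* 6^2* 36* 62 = -32301504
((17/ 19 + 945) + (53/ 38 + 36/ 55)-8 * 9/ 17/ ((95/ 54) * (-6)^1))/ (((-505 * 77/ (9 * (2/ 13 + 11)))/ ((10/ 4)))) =-8794318527/ 1436847412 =-6.12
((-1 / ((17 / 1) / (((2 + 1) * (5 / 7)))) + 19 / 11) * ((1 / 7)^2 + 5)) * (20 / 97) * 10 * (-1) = -16.57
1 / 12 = 0.08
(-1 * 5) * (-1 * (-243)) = -1215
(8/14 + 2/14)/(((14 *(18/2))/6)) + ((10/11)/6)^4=2007160/58110129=0.03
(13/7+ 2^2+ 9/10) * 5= 473/14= 33.79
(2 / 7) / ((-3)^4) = 2 / 567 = 0.00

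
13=13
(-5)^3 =-125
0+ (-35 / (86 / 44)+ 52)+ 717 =32297 / 43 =751.09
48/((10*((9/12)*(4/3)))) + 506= 2554/5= 510.80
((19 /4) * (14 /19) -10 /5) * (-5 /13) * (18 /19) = -135 /247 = -0.55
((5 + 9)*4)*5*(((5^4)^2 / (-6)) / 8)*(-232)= 1585937500 / 3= 528645833.33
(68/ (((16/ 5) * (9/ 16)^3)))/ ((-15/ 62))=-1079296/ 2187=-493.51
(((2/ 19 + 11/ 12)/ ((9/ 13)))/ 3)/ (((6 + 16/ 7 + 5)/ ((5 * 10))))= 530075/ 286254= 1.85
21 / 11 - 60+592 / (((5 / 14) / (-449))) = -40937627 / 55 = -744320.49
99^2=9801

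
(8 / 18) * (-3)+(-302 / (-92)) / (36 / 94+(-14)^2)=-1677029 / 1273740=-1.32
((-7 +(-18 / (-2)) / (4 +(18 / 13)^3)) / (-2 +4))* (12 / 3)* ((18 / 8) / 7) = -743103 / 204680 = -3.63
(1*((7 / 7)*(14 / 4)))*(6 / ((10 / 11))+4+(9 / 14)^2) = 10793 / 280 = 38.55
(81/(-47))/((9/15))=-135/47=-2.87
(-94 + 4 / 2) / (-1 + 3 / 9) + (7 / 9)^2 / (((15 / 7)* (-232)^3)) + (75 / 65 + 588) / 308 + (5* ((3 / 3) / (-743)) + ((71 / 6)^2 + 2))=3181342302965509271 / 11284001204636160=281.93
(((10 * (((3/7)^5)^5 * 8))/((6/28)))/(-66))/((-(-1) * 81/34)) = -3161351190240/2107393545186230558411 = -0.00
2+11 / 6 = 23 / 6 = 3.83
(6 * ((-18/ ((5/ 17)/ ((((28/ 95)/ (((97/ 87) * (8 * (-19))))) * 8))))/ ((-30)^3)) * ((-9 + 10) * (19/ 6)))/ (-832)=0.00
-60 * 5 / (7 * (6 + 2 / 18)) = -540 / 77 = -7.01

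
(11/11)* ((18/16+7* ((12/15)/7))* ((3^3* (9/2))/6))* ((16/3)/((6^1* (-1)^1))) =-693/20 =-34.65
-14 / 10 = -7 / 5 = -1.40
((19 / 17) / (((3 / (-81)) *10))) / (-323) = 27 / 2890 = 0.01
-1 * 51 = -51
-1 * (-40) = 40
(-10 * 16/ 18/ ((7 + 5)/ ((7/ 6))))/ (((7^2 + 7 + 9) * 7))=-2/ 1053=-0.00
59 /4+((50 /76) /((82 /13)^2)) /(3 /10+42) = 199280687 /13510197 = 14.75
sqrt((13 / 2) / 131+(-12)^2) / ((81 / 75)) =25 * sqrt(9888142) / 7074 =11.11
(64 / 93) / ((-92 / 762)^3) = -147483576 / 377177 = -391.02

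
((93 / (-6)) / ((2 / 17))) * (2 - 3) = 527 / 4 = 131.75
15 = 15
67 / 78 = 0.86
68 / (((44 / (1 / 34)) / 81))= 81 / 22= 3.68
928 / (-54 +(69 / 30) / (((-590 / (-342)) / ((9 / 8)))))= -21900800 / 1239003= -17.68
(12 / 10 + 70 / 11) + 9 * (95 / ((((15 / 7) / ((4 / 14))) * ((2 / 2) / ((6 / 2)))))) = 19226 / 55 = 349.56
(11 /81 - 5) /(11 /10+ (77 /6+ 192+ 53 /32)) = -63040 /2690361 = -0.02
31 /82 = 0.38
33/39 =11/13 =0.85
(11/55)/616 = 0.00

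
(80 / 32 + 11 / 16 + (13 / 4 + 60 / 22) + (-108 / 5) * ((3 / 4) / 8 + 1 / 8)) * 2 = 3907 / 440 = 8.88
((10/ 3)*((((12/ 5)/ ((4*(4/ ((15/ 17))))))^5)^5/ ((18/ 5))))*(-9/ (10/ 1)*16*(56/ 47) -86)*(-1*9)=853102108707151492988645895/ 8981352844157889871436536077113660239557689344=0.00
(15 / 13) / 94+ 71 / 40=43681 / 24440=1.79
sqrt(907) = 30.12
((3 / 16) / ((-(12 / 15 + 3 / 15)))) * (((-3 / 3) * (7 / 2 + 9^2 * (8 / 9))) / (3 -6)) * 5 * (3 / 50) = -453 / 320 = -1.42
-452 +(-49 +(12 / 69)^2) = -265013 / 529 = -500.97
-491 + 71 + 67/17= -7073/17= -416.06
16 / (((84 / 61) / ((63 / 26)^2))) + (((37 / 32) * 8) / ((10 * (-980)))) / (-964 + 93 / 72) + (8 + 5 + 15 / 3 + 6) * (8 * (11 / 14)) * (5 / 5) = 4191637493259 / 19133250500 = 219.08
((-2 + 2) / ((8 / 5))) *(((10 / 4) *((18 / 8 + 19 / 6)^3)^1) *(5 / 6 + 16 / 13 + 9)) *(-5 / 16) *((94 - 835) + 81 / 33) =0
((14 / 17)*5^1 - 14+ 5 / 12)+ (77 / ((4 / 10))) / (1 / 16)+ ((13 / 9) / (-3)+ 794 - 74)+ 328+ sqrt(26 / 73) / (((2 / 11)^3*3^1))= 1331*sqrt(1898) / 1752+ 7560745 / 1836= 4151.15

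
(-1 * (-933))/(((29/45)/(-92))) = -3862620/29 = -133193.79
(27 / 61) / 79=27 / 4819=0.01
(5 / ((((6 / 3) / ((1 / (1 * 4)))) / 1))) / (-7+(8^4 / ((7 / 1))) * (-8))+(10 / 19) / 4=655675 / 4988184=0.13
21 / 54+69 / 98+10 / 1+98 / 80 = 217289 / 17640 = 12.32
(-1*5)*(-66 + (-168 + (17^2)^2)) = -416435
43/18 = 2.39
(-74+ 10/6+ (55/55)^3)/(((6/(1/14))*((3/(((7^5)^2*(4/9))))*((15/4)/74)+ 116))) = -2556158881808/349166525391549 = -0.01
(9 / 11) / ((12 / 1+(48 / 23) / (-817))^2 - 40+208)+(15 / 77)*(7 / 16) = 6450900891 / 73430719696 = 0.09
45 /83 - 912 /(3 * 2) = -12571 /83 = -151.46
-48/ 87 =-16/ 29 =-0.55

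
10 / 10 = 1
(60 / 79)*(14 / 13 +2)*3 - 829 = -844183 / 1027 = -821.99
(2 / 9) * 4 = 8 / 9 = 0.89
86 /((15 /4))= 344 /15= 22.93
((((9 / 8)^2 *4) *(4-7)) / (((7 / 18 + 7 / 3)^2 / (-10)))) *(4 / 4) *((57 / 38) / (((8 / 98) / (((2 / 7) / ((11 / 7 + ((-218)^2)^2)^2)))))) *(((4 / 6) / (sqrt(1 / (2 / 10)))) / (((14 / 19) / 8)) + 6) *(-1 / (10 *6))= -6561 / 3110452278844479717232-13851 *sqrt(5) / 27216457439889197525780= -0.00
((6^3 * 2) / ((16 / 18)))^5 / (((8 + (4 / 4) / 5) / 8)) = 1084529420087040 / 41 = 26451937075293.66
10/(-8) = -5/4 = -1.25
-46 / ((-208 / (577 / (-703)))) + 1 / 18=-82883 / 658008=-0.13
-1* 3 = -3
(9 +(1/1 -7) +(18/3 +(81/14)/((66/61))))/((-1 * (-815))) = 4419/251020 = 0.02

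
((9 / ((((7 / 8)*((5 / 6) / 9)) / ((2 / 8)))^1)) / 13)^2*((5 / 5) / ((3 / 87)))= 132.35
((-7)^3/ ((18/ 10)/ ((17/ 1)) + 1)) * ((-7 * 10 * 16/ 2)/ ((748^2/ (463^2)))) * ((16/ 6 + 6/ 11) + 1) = 1788582392275/ 6380814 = 280306.30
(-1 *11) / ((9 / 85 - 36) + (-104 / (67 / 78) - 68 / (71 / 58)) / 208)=115642670 / 386280907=0.30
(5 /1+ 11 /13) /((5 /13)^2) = 988 /25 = 39.52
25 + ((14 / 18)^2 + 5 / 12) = 8431 / 324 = 26.02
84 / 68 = 21 / 17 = 1.24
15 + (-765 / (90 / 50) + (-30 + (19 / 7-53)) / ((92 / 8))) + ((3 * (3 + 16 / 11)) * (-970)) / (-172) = -52030269 / 152306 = -341.62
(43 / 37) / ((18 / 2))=43 / 333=0.13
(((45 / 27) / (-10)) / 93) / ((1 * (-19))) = 1 / 10602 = 0.00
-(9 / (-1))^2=-81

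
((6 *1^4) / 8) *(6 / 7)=9 / 14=0.64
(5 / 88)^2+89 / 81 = 691241 / 627264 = 1.10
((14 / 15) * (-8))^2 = 12544 / 225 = 55.75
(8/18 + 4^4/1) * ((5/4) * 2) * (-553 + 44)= -2936930/9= -326325.56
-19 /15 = -1.27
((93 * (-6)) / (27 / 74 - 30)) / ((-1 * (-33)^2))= -4588 / 265353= -0.02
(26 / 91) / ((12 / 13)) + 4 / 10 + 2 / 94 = 7213 / 9870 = 0.73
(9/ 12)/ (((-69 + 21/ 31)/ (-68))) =527/ 706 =0.75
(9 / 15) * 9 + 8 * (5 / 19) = 713 / 95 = 7.51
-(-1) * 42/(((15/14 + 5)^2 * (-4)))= -2058/7225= -0.28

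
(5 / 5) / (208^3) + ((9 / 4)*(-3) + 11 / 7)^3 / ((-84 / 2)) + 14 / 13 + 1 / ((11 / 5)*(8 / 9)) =3490101502561 / 713010794496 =4.89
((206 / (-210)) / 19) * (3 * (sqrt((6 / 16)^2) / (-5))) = 309 / 26600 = 0.01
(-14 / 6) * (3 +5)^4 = -28672 / 3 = -9557.33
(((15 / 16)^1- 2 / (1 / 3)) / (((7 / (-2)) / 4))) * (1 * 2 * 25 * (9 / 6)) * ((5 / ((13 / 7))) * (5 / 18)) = 16875 / 52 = 324.52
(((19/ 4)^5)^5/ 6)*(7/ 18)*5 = 3257677349088963133781336359817465/ 121597189939003392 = 26790728887099337.75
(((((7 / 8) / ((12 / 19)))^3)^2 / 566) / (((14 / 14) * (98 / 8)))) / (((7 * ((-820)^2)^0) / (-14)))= -112957160281 / 55380113620992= -0.00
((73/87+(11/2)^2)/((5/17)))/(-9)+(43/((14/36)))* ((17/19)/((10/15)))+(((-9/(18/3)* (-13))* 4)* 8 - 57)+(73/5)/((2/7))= 1571985979/2082780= 754.75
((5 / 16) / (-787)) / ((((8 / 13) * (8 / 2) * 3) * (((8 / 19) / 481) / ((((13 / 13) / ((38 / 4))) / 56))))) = -31265 / 270778368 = -0.00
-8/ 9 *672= -1792/ 3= -597.33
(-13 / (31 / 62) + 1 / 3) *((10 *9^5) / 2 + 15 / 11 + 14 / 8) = -7578034.92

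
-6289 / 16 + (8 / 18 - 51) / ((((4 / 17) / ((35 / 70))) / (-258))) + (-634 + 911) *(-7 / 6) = 1296041 / 48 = 27000.85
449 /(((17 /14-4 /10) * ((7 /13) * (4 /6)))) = 29185 /19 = 1536.05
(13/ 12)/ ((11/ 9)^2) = 0.73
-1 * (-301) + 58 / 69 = 20827 / 69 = 301.84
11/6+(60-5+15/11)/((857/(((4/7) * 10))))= 2.21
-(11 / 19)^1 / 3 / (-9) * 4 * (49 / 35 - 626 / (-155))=12364 / 26505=0.47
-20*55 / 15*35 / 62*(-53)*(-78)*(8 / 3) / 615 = -8488480 / 11439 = -742.06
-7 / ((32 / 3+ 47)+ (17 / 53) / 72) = -3816 / 31439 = -0.12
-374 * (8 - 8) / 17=0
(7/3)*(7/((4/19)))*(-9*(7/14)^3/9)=-931/96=-9.70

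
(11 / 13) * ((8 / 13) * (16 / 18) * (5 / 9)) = 3520 / 13689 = 0.26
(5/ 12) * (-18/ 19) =-15/ 38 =-0.39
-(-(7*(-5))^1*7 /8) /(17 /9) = -2205 /136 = -16.21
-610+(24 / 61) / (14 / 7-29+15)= -37212 / 61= -610.03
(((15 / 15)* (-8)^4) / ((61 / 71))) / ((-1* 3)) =-1589.16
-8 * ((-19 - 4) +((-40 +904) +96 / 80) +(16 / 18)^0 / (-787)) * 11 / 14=-20831184 / 3935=-5293.82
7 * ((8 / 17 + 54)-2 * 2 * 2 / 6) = 18970 / 51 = 371.96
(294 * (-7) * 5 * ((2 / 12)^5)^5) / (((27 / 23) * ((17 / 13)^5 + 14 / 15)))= -73228261925 / 1129931533707948121022005248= -0.00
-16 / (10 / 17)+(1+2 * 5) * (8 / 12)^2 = -1004 / 45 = -22.31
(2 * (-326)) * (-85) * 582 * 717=23126433480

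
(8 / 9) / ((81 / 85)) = 680 / 729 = 0.93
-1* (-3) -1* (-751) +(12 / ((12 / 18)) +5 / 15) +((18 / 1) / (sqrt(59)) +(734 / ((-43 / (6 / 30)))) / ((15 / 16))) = 18* sqrt(59) / 59 +2479031 / 3225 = 771.04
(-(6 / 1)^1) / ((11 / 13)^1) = -78 / 11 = -7.09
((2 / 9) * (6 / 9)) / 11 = 4 / 297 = 0.01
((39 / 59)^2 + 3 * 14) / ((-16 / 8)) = -147723 / 6962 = -21.22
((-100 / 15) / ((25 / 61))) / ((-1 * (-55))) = -244 / 825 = -0.30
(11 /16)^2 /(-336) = -121 /86016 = -0.00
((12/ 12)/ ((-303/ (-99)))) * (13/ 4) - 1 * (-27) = 11337/ 404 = 28.06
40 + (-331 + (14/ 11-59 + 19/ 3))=-342.39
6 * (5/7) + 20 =170/7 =24.29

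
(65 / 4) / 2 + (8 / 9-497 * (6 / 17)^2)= -52.90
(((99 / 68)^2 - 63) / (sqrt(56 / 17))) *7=-281511 *sqrt(238) / 18496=-234.80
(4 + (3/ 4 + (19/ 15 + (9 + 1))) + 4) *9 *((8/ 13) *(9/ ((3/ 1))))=21618/ 65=332.58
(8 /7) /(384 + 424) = 1 /707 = 0.00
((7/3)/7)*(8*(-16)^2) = 2048/3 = 682.67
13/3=4.33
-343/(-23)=343/23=14.91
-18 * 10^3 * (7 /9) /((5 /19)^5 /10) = -554646176 /5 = -110929235.20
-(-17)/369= 17/369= 0.05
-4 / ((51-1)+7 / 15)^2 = -900 / 573049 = -0.00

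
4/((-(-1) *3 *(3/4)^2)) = 64/27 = 2.37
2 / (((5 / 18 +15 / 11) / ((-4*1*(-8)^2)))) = -101376 / 325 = -311.93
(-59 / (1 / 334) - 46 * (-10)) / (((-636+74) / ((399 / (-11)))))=-3839577 / 3091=-1242.18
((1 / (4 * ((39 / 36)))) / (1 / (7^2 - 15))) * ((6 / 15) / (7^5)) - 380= -380.00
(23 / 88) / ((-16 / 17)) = -391 / 1408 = -0.28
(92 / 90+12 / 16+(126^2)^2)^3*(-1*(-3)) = 93382192384392470735427753583999 / 1944000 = 48036107193617526098471070.00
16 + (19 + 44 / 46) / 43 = 16283 / 989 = 16.46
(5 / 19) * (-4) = -20 / 19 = -1.05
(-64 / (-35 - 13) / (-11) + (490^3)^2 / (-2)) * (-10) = 2283812388165000040 / 33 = 69206436005000001.21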